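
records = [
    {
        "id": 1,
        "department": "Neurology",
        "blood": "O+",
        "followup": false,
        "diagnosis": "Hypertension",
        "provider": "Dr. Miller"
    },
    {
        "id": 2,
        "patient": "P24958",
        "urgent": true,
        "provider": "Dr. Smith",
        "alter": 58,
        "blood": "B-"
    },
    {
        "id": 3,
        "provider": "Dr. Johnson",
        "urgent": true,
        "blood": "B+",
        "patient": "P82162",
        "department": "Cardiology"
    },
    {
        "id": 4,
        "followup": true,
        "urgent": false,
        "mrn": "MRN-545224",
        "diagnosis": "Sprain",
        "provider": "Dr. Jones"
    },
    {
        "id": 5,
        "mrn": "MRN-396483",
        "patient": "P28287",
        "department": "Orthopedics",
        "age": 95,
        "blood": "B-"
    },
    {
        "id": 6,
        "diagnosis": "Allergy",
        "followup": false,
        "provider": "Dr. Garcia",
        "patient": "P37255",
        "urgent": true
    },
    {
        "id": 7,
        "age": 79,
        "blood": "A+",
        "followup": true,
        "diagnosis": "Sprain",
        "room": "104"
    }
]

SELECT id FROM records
[1, 2, 3, 4, 5, 6, 7]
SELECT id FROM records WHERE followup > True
[]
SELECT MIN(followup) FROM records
False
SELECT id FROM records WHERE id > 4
[5, 6, 7]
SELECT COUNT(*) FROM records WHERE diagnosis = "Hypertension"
1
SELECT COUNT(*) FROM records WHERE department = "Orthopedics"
1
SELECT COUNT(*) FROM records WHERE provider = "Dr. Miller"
1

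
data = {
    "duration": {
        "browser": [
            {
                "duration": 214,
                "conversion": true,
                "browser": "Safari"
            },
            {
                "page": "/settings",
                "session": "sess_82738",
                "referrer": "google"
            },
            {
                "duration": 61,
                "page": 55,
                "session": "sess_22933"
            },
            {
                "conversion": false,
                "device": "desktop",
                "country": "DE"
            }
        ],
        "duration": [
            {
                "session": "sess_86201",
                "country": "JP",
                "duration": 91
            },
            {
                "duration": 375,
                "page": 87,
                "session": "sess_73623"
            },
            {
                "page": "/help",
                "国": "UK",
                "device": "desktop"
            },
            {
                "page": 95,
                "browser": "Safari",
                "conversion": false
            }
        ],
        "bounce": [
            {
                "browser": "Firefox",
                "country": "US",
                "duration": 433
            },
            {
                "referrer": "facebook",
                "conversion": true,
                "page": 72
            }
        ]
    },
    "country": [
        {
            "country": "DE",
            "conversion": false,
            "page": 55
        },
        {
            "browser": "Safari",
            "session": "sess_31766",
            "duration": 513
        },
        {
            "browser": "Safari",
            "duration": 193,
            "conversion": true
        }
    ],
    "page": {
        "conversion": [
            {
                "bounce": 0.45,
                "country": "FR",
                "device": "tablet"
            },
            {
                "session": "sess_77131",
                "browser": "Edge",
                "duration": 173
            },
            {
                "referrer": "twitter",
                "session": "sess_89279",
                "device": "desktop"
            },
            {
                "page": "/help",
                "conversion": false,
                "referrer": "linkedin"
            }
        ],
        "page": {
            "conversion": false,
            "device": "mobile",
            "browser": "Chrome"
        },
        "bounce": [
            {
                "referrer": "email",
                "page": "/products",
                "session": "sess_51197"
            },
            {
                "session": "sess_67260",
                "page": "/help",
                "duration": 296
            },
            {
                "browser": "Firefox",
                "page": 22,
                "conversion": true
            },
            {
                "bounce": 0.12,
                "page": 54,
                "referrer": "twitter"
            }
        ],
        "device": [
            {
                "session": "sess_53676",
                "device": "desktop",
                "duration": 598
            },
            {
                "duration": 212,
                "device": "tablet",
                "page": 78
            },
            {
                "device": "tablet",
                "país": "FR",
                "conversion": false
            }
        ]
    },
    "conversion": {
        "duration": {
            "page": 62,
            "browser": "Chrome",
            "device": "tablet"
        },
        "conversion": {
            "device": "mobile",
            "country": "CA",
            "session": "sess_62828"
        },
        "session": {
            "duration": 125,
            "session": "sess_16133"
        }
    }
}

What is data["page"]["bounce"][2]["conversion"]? True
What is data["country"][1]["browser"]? "Safari"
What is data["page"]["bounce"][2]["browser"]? "Firefox"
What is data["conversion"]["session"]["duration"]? 125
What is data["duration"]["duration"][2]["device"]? "desktop"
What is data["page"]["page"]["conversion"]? False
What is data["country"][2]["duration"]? 193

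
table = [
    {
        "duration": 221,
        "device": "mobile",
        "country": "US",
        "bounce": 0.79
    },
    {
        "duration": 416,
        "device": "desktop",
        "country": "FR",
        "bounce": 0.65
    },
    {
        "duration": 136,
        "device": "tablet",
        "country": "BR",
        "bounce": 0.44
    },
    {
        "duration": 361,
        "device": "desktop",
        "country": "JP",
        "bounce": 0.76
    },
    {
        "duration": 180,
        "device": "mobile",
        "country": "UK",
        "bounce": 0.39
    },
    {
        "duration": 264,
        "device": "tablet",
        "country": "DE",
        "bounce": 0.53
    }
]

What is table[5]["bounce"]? 0.53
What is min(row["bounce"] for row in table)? 0.39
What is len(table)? 6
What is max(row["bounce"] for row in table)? 0.79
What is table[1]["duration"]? 416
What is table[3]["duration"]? 361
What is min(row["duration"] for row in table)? 136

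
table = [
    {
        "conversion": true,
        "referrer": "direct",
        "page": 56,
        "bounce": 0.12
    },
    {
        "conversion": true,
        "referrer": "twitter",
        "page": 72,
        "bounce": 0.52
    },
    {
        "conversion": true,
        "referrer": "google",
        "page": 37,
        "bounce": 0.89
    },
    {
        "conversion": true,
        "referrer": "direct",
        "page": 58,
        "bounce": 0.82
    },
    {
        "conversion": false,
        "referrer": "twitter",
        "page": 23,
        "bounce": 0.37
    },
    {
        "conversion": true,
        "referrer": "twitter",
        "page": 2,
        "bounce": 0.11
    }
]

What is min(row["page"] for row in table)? 2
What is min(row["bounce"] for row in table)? 0.11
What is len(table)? 6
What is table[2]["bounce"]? 0.89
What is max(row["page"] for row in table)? 72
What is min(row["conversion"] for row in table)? False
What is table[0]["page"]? 56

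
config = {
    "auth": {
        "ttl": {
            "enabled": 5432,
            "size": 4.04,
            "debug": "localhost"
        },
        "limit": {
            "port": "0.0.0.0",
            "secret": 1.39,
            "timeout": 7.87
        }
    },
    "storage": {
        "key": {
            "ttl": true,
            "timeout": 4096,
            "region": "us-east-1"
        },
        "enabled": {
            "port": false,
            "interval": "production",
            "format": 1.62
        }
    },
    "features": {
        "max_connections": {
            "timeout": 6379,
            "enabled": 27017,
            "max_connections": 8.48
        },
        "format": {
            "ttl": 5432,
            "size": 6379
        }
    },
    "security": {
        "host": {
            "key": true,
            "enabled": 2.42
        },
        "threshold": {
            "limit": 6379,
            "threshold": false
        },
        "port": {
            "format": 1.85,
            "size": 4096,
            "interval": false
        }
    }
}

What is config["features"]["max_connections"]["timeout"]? 6379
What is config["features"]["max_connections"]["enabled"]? 27017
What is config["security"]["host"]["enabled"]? 2.42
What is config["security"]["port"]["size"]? 4096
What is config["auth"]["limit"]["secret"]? 1.39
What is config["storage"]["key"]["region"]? "us-east-1"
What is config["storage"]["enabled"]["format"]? 1.62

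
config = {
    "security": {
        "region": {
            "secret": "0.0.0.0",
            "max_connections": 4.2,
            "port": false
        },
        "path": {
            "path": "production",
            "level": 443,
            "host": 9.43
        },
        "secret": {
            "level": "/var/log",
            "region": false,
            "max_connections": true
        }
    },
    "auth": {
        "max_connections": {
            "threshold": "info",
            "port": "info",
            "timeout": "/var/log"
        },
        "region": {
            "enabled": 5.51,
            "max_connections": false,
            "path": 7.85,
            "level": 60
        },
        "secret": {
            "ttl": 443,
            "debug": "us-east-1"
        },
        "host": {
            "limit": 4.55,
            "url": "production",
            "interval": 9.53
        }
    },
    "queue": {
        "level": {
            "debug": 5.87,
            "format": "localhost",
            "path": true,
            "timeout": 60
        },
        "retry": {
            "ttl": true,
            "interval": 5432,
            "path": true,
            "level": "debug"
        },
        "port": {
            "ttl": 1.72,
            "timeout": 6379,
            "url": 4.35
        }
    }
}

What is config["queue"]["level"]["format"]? "localhost"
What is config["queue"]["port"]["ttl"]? 1.72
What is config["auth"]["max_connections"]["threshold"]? "info"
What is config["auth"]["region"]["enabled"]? 5.51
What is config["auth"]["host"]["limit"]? 4.55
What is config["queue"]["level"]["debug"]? 5.87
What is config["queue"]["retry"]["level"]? "debug"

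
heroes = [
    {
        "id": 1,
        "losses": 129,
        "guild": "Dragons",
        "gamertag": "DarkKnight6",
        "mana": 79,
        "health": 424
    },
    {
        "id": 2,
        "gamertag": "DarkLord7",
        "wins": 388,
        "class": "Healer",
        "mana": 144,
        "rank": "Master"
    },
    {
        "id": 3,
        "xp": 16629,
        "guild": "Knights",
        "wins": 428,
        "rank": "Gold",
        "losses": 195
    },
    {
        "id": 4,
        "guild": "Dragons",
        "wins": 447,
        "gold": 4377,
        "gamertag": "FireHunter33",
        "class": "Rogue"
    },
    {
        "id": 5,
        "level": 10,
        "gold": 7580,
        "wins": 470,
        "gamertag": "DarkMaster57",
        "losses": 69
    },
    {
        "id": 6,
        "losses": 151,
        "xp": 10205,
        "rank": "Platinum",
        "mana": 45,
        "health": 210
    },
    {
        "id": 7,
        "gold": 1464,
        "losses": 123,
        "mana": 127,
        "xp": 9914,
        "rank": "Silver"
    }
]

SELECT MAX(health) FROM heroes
424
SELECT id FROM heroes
[1, 2, 3, 4, 5, 6, 7]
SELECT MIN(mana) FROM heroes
45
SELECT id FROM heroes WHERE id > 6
[7]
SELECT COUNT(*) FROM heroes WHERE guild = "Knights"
1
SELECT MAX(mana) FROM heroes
144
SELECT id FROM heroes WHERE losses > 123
[1, 3, 6]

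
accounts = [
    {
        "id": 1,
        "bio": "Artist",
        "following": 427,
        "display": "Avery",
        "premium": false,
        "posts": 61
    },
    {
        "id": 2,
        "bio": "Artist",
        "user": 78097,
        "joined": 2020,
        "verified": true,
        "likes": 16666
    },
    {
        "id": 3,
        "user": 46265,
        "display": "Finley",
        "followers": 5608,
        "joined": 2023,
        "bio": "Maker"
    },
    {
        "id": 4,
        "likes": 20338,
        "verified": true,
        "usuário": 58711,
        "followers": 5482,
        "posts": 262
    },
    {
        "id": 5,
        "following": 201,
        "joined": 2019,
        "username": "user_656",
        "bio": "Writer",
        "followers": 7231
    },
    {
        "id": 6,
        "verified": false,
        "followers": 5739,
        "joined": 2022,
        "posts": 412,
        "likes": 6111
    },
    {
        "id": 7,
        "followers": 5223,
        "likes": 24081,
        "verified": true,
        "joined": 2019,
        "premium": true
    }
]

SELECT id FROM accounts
[1, 2, 3, 4, 5, 6, 7]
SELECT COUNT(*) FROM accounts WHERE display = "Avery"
1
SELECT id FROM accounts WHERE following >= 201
[1, 5]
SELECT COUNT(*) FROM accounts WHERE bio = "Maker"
1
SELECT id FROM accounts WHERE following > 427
[]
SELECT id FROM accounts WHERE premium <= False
[1]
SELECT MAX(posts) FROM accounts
412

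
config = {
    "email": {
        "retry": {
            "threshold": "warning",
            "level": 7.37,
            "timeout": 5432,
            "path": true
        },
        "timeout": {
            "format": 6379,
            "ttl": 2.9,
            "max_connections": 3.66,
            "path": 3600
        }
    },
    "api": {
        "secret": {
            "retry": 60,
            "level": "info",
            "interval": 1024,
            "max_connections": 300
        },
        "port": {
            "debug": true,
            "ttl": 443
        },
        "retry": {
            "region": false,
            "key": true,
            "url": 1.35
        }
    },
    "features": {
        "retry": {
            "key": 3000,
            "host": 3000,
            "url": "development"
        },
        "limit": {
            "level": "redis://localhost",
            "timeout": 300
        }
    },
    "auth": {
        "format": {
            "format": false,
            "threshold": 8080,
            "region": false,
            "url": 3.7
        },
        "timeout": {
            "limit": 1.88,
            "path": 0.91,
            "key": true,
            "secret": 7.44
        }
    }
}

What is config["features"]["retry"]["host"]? 3000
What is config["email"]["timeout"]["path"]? 3600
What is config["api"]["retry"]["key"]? True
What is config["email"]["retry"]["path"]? True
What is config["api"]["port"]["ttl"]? 443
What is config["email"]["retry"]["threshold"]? "warning"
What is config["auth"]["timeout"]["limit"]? 1.88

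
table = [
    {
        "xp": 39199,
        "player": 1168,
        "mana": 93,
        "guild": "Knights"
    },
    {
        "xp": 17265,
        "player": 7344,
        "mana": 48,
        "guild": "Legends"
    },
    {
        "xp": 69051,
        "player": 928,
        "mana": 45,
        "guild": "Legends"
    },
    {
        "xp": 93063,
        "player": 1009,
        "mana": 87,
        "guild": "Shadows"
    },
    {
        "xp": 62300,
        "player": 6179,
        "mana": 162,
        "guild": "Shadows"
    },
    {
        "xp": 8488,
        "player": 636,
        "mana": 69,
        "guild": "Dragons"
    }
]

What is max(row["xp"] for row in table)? 93063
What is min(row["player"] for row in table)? 636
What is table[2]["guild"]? "Legends"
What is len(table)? 6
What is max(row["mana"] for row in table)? 162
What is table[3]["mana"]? 87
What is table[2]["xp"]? 69051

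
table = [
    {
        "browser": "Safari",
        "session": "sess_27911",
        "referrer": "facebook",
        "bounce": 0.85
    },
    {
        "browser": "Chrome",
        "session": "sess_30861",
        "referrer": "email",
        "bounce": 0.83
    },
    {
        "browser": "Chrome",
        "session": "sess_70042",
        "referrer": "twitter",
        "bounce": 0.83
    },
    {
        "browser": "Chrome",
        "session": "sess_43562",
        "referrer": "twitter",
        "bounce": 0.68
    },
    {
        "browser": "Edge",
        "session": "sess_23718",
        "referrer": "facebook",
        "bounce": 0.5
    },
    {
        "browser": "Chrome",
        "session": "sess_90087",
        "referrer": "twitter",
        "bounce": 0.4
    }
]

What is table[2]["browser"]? "Chrome"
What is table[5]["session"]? "sess_90087"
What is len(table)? 6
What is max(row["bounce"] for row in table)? 0.85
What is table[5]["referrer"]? "twitter"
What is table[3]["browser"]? "Chrome"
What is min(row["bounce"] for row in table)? 0.4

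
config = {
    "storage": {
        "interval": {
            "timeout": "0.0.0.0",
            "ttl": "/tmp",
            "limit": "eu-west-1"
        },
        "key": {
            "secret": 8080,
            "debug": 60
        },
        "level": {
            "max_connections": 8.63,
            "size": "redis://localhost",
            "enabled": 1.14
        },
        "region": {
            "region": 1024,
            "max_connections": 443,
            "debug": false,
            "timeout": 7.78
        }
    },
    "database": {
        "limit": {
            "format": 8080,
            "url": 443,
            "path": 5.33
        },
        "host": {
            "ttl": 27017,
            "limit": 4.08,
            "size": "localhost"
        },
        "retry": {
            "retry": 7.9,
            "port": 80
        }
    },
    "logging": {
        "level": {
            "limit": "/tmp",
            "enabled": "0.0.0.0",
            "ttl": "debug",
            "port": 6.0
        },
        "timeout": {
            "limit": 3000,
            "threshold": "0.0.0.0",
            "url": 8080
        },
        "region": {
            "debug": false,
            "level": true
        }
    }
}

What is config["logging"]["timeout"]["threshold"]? "0.0.0.0"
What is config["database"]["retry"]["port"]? 80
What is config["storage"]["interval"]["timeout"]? "0.0.0.0"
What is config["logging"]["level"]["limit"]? "/tmp"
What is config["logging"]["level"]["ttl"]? "debug"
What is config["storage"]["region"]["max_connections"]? 443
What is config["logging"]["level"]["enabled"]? "0.0.0.0"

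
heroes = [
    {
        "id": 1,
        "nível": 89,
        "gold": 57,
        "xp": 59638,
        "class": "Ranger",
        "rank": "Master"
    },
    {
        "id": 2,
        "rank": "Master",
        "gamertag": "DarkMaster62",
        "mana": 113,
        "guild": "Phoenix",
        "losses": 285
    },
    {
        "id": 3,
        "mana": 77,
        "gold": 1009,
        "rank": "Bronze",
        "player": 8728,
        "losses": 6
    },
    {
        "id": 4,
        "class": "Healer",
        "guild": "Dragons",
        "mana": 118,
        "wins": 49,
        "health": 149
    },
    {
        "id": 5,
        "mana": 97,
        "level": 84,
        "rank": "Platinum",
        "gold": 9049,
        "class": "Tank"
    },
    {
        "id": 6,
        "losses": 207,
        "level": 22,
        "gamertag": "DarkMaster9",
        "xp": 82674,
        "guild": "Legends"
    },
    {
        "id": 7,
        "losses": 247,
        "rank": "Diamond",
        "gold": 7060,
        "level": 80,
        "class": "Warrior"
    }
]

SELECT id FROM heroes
[1, 2, 3, 4, 5, 6, 7]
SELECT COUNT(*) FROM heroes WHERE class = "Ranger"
1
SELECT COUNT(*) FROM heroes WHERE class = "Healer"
1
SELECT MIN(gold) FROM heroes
57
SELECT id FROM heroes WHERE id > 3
[4, 5, 6, 7]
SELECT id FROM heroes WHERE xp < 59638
[]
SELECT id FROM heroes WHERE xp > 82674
[]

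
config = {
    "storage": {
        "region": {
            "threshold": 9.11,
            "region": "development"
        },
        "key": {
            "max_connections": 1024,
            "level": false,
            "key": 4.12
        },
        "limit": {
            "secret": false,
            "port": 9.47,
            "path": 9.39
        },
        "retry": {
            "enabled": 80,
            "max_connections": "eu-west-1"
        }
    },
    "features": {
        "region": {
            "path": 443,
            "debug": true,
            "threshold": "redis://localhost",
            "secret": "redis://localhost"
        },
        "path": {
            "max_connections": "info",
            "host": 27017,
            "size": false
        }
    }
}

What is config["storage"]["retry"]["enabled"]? 80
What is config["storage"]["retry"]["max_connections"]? "eu-west-1"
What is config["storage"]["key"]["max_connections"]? 1024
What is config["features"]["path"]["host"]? 27017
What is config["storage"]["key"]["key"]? 4.12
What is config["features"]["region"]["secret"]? "redis://localhost"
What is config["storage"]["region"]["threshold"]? 9.11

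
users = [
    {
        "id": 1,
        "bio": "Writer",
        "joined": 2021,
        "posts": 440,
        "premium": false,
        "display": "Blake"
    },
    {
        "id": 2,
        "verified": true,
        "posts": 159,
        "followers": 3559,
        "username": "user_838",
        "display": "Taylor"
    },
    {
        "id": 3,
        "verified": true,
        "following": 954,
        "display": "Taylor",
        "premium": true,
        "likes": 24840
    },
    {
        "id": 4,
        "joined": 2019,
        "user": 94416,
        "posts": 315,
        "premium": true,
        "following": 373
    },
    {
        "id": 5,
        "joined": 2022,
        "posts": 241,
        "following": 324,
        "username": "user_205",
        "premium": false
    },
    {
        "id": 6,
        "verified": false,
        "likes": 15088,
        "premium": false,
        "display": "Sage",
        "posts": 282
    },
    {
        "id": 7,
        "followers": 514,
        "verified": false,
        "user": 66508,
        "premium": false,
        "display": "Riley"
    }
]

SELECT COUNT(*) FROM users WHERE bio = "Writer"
1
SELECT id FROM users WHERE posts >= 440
[1]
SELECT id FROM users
[1, 2, 3, 4, 5, 6, 7]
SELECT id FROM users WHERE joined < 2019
[]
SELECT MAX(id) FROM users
7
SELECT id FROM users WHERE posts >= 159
[1, 2, 4, 5, 6]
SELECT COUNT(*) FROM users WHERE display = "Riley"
1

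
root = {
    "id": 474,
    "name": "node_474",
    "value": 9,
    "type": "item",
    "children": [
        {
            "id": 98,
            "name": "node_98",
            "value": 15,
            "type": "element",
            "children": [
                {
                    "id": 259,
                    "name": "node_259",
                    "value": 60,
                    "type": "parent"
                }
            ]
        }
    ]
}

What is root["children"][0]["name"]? "node_98"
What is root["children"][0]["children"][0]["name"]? "node_259"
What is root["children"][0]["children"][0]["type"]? "parent"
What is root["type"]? "item"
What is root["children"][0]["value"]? 15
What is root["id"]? 474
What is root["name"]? "node_474"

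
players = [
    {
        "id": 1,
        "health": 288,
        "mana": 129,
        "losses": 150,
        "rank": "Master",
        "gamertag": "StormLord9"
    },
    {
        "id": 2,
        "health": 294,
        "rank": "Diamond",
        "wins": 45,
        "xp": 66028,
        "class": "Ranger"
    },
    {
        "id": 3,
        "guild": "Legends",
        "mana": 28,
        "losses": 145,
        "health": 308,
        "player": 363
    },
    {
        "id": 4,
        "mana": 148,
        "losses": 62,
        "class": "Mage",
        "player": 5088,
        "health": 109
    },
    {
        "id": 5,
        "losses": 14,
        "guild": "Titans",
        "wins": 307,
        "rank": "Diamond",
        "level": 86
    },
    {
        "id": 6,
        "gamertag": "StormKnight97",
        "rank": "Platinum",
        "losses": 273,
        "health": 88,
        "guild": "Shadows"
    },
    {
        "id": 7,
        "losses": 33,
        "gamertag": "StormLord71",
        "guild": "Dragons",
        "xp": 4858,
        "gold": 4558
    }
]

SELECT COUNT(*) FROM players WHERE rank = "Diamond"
2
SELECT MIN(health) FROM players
88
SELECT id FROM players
[1, 2, 3, 4, 5, 6, 7]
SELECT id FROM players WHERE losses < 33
[5]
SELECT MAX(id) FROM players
7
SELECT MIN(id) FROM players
1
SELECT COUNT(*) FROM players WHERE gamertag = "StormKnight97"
1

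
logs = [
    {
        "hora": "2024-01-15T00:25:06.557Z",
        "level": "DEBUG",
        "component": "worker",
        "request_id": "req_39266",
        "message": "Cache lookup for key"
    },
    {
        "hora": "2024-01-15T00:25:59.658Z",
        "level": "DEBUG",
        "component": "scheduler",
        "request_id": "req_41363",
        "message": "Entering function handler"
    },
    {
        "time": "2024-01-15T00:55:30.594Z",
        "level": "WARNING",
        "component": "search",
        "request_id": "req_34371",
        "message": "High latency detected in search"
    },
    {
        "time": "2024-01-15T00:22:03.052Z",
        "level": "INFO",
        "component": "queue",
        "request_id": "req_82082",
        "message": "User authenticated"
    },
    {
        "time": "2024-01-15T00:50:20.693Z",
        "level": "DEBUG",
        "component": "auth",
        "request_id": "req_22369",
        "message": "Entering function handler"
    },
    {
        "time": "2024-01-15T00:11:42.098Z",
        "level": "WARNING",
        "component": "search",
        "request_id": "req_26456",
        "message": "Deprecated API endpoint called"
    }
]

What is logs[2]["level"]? "WARNING"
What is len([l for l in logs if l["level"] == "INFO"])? 1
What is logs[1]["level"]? "DEBUG"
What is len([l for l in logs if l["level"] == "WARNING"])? 2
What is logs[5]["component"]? "search"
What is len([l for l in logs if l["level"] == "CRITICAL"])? 0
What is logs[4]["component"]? "auth"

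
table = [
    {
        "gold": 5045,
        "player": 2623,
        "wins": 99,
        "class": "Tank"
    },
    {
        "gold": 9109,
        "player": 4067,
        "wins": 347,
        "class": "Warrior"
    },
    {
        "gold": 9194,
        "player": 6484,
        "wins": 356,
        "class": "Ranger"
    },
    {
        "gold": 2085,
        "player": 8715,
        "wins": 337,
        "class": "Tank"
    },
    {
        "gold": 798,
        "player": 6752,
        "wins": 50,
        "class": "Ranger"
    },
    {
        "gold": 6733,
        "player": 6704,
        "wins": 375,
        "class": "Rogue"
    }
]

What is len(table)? 6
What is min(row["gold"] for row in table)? 798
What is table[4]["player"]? 6752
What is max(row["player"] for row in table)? 8715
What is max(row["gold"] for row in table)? 9194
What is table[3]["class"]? "Tank"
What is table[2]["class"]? "Ranger"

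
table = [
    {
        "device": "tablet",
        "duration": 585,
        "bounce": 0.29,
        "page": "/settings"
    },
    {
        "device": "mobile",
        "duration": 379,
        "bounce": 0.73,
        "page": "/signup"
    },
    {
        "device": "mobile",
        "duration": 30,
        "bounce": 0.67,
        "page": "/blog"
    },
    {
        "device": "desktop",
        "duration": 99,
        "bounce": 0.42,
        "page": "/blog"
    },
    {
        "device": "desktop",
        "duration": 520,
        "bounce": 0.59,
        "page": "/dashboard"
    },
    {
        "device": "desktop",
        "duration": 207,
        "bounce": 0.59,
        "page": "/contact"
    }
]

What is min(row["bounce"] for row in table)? 0.29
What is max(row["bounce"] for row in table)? 0.73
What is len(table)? 6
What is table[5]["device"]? "desktop"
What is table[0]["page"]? "/settings"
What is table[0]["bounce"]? 0.29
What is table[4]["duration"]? 520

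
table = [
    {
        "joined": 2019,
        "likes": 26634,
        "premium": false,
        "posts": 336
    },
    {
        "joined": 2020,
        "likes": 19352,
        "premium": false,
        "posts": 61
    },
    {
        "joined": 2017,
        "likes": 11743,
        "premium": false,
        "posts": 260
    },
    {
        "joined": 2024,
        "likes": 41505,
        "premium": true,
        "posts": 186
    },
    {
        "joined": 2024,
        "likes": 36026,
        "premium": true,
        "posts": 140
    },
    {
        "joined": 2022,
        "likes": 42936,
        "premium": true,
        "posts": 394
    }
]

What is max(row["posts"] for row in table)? 394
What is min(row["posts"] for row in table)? 61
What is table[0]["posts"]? 336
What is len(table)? 6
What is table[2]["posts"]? 260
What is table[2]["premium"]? False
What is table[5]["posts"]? 394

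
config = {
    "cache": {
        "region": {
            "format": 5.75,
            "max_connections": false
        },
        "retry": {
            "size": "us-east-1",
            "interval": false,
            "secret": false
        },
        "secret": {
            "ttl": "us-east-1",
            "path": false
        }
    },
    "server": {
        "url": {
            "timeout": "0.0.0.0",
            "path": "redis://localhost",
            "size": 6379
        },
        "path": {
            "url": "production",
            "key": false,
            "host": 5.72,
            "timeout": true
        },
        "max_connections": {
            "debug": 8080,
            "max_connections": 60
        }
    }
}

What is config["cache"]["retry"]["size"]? "us-east-1"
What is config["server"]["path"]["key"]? False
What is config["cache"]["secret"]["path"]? False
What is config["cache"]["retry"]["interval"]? False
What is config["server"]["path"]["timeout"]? True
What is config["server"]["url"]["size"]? 6379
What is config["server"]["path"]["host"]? 5.72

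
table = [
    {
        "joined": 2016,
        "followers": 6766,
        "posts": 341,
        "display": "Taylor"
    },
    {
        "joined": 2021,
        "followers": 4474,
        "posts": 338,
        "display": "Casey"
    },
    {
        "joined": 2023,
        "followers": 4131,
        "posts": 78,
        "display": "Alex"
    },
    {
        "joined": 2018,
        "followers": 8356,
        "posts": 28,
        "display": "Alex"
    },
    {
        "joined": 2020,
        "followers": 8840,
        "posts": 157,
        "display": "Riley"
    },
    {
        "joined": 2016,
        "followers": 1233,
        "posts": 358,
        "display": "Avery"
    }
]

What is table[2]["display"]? "Alex"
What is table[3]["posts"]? 28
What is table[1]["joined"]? 2021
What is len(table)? 6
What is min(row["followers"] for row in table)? 1233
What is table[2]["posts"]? 78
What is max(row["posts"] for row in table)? 358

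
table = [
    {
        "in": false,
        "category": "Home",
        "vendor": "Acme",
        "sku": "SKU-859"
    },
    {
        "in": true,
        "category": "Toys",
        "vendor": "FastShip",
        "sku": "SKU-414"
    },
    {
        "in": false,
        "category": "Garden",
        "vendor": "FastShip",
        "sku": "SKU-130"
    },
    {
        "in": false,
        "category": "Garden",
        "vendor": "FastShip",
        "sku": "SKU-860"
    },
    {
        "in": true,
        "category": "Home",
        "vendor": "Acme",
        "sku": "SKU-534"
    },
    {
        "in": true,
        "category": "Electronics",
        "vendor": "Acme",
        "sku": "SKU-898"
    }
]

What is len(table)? 6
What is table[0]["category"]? "Home"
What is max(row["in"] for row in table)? True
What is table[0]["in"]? False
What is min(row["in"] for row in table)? False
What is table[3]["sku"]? "SKU-860"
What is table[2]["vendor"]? "FastShip"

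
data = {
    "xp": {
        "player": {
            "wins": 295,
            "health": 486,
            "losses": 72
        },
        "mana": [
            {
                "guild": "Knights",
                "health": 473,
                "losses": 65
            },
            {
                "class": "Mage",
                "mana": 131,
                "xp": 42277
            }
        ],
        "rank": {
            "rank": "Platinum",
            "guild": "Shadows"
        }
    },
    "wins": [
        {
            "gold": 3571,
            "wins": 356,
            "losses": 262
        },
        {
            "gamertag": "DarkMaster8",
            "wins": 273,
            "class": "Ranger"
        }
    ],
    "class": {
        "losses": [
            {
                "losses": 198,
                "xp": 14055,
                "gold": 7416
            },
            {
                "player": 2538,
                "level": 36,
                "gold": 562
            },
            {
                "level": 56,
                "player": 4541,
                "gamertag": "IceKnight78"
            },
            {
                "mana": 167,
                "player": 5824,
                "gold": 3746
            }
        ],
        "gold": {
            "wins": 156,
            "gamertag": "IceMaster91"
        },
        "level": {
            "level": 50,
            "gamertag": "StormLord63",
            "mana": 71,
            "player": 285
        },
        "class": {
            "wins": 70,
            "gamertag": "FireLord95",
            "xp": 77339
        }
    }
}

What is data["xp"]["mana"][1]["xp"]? 42277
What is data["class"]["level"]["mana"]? 71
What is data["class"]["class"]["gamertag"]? "FireLord95"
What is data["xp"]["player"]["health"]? 486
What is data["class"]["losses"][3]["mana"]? 167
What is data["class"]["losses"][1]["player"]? 2538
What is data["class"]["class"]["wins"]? 70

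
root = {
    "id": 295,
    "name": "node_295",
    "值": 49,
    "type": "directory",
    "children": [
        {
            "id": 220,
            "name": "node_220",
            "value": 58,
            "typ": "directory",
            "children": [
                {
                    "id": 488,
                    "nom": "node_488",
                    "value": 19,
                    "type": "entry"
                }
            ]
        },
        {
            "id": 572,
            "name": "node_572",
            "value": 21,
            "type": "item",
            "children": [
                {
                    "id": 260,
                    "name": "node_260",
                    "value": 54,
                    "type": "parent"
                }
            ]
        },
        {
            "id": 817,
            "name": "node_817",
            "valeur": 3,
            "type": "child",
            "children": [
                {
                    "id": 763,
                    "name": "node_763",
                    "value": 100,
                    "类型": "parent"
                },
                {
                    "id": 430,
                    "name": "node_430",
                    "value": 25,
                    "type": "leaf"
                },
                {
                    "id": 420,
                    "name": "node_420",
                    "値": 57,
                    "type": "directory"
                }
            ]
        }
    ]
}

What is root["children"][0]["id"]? 220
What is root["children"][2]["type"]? "child"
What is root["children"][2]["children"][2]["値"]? 57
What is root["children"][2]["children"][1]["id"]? 430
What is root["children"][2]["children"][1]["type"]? "leaf"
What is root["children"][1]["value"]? 21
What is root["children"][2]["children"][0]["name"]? "node_763"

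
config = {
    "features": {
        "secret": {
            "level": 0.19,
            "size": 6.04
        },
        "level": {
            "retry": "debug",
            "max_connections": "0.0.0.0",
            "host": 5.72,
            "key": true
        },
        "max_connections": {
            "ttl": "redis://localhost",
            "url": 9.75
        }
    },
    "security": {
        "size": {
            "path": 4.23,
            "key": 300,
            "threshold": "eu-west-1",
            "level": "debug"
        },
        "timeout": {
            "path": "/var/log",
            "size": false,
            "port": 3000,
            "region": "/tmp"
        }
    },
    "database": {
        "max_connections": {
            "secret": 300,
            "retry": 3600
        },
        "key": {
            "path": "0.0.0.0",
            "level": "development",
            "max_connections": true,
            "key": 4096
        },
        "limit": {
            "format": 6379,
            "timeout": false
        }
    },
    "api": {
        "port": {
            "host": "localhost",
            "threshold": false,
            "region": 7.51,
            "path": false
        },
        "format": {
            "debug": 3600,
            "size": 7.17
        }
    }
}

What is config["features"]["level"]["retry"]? "debug"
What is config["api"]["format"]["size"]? 7.17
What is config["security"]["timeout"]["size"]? False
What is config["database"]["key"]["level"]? "development"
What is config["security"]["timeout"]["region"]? "/tmp"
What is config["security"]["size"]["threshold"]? "eu-west-1"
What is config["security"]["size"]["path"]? 4.23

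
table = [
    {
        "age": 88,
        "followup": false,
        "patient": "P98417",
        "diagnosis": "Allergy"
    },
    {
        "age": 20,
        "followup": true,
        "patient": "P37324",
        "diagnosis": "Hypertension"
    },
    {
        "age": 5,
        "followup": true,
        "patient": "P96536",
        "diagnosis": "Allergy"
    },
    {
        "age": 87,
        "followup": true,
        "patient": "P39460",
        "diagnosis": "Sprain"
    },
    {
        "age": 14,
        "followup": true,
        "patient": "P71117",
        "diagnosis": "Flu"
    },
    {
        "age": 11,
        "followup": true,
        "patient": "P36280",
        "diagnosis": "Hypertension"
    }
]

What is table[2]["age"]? 5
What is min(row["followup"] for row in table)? False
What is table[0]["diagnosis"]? "Allergy"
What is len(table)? 6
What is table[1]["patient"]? "P37324"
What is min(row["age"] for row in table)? 5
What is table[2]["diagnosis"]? "Allergy"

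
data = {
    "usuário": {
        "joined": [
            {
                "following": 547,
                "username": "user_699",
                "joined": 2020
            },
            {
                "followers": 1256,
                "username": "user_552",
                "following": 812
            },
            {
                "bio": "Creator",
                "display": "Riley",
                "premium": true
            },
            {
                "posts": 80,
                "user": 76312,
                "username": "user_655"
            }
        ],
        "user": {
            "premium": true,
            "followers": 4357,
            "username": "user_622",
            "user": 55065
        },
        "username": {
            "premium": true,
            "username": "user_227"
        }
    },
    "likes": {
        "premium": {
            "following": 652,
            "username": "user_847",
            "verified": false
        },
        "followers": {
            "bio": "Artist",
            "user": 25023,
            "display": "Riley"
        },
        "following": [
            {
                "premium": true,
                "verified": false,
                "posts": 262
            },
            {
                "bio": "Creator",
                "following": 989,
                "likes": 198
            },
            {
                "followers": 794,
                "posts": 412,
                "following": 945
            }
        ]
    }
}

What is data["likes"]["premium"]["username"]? "user_847"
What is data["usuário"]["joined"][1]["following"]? 812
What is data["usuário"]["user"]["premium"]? True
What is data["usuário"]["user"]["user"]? 55065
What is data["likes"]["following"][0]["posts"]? 262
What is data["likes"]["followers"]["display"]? "Riley"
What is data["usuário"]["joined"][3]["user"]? 76312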